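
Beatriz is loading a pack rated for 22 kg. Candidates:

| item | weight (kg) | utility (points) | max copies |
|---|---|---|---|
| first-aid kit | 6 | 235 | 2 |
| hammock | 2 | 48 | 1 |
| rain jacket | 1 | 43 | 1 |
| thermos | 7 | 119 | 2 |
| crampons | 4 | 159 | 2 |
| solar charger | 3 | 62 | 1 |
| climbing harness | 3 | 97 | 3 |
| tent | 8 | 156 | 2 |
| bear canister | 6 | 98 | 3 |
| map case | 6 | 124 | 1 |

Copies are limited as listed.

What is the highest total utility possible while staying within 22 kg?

836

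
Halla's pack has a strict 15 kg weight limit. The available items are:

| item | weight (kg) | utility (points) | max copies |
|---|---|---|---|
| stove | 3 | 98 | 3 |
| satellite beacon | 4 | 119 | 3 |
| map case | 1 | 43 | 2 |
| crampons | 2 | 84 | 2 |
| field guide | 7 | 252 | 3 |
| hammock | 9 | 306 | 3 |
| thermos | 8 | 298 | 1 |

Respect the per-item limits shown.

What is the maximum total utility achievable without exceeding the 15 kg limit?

566

Density check — map case 43.00, crampons 42.00, thermos 37.25, field guide 36.00 are the best per kg.
Taking the top-ratio items first gives 2×map case + 2×crampons + thermos for 552 (14 kg).
The 2 kg tied up in crampons is better spent on stove — total rises to 566 (15 kg).
Every other selection either busts 15 kg or exceeds an availability limit or fails to beat 566.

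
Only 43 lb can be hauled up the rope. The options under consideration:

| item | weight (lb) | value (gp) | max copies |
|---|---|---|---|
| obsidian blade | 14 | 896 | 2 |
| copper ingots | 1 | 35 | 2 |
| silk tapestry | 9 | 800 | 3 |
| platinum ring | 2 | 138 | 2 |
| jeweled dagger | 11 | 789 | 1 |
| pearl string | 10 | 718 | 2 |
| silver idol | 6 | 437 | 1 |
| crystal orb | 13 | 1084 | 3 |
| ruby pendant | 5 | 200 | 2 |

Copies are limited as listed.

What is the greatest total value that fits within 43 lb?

By value per lb: silk tapestry 88.89, crystal orb 83.38, silver idol 72.83, pearl string 71.80 lead.
The ratio ordering already packs tightly: copper ingots + 3×silk tapestry + platinum ring + crystal orb, 43 lb, 3657.
Nothing else within 43 lb beats 3657.

3657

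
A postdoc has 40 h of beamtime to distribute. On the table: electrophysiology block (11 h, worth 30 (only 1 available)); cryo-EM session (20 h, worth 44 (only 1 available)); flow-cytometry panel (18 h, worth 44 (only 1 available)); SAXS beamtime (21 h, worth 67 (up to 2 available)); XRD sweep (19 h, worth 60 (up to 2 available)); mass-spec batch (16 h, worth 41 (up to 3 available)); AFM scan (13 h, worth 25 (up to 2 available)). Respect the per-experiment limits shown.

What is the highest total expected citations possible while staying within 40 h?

Density check — SAXS beamtime 3.19, XRD sweep 3.16, electrophysiology block 2.73, mass-spec batch 2.56 are the best per h.
SAXS beamtime + XRD sweep uses 40 of the 40 h and totals 127.
Every other selection either busts 40 h or exceeds an availability limit or fails to beat 127.

127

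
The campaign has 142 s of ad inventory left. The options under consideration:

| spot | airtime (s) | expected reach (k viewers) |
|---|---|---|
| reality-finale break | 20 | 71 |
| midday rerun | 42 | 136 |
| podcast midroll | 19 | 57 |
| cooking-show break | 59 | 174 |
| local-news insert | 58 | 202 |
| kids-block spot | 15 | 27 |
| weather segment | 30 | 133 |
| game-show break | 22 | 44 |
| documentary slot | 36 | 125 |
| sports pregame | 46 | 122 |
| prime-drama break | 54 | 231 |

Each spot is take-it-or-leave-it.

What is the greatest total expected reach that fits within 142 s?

566

A density-first pass picks reality-finale break + weather segment + documentary slot + prime-drama break — 560 at 140 s.
The 56 s tied up in reality-finale break and documentary slot is better spent on local-news insert — total rises to 566 (142 s).
That's the maximum — no swap from here does better than 566.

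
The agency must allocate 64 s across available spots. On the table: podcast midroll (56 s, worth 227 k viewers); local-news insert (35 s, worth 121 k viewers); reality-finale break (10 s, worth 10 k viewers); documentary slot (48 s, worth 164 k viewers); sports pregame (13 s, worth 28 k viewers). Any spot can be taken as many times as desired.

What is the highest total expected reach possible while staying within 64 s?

Ranking by ratio (expected reach/s): podcast midroll 4.05, local-news insert 3.46, documentary slot 3.42.
The ratio ordering already packs tightly: podcast midroll, 56 s, 227.
The spare 8 s is too small for any remaining spot, and no exchange beats 227.

227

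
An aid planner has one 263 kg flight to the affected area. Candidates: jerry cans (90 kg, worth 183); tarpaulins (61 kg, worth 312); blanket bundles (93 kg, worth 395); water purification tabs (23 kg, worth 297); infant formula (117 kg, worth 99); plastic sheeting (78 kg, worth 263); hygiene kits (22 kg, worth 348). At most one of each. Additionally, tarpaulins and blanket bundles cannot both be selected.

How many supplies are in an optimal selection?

4

Best achievable people served is 1303.
One optimal bundle: blanket bundles + water purification tabs + plastic sheeting + hygiene kits (216 kg).
All optima have 4 supplies.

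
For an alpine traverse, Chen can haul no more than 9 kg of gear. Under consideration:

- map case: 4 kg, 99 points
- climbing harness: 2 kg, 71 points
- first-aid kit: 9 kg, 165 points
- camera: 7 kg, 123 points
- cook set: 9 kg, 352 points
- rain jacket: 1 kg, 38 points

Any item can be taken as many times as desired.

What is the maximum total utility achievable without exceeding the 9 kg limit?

352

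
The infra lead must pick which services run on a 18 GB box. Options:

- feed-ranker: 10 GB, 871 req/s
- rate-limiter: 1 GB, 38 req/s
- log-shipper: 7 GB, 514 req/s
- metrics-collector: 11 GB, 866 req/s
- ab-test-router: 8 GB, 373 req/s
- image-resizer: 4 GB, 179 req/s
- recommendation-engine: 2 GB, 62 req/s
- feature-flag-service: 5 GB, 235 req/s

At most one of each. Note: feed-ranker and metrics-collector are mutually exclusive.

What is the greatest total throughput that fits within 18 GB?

1423

The ratio ordering already packs tightly: feed-ranker + rate-limiter + log-shipper, 18 GB, 1423.
An exhaustive check of the 256 subsets confirms 1423.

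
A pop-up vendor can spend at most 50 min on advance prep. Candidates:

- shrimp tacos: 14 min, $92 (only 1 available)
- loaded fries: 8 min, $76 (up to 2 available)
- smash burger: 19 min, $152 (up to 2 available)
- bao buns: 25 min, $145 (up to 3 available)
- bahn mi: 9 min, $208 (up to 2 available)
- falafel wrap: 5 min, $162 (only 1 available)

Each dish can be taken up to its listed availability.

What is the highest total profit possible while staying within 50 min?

806

Density check — falafel wrap 32.40, bahn mi 23.11, loaded fries 9.50, smash burger 8.00 are the best per min.
Greedy by ratio would take 2×loaded fries + 2×bahn mi + falafel wrap: 39 min used, total 730.
Dropping loaded fries frees 8 min; slotting in smash burger (19 min) lifts the total to 806 at 50 min.
That's the maximum — no swap from here does better than 806.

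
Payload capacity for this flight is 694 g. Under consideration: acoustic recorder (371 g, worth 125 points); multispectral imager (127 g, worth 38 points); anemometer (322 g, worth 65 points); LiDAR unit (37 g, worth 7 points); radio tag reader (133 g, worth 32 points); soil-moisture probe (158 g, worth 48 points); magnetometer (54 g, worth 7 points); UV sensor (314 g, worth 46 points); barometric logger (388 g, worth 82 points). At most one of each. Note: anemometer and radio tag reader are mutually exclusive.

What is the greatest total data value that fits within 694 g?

By data value per g: acoustic recorder 0.34, soil-moisture probe 0.30, multispectral imager 0.30, radio tag reader 0.24 lead.
The ratio ordering already packs tightly: acoustic recorder + multispectral imager + LiDAR unit + soil-moisture probe, 693 g, 218.
Runner-up acoustic recorder + multispectral imager + soil-moisture probe tops out at 211.

218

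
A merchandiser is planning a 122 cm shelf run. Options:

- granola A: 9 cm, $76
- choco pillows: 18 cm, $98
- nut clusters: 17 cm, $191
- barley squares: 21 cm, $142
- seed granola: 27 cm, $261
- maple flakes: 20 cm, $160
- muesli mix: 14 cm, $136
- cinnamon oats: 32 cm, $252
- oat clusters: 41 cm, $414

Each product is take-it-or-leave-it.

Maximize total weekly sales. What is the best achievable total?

The ratio heuristic lands on granola A + nut clusters + seed granola + muesli mix + oat clusters (1078) but leaves 14 cm idle.
Replace granola A with maple flakes: the trade gains 84 net, giving 1162 at 119 cm.
Runner-up nut clusters + barley squares + seed granola + muesli mix + oat clusters tops out at 1144.

1162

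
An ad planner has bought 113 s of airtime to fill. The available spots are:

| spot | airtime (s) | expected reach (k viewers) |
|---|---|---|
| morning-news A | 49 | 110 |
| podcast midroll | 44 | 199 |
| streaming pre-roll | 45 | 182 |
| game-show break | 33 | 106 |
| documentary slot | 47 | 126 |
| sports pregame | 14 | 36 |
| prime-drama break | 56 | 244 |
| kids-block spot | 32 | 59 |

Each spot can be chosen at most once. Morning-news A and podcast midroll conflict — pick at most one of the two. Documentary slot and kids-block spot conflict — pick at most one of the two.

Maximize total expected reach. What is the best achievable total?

Taking podcast midroll + prime-drama break: 100 s used, 443 in expected reach.
The spare 13 s is too small for any remaining spot, and no feasible exchange beats 443.

443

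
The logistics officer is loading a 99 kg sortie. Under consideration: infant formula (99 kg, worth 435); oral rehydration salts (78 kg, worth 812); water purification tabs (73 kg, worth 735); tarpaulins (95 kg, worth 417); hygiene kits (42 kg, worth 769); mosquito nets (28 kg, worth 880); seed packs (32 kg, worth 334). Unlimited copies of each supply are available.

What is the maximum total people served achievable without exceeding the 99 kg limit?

The ratio ordering already packs tightly: 3×mosquito nets, 84 kg, 2640.

2640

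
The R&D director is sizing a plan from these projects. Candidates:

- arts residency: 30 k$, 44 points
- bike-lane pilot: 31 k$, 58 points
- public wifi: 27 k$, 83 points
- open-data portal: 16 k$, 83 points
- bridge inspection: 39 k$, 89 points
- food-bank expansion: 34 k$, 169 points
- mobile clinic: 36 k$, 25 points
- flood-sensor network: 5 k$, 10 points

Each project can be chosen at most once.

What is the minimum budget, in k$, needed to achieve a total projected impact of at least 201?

50

Need the lightest bundle worth ≥ 201.
open-data portal + food-bank expansion: 252 projected impact at 50 k$.
Any bundle with less than 50 k$ falls short of 201.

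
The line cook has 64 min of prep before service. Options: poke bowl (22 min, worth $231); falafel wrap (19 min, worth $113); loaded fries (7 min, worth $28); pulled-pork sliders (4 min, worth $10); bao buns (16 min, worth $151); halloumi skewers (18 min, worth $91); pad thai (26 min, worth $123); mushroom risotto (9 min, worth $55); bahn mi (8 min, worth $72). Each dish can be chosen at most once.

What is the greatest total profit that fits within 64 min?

Ranking by ratio (profit/min): poke bowl 10.50, bao buns 9.44, bahn mi 9.00.
A density-first pass picks poke bowl + loaded fries + bao buns + mushroom risotto + bahn mi — 537 at 62 min.
Replace loaded fries and mushroom risotto with halloumi skewers: the trade gains 8 net, giving 545 at 64 min.
Every other selection either busts 64 min or fails to beat 545.

545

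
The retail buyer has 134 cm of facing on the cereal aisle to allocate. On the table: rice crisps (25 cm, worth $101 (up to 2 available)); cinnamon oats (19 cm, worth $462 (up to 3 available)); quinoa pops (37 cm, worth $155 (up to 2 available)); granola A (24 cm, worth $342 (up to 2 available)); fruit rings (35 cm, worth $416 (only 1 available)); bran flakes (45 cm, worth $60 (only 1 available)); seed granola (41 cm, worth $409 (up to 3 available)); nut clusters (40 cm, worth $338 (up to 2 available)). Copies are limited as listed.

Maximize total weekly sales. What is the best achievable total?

Greedy by ratio would take rice crisps + 3×cinnamon oats + 2×granola A: 130 cm used, total 2171.
Dropping rice crisps and 2×granola A frees 73 cm; slotting in fruit rings + seed granola (76 cm) lifts the total to 2211 at 133 cm.
That's the maximum — no swap from here does better than 2211.

2211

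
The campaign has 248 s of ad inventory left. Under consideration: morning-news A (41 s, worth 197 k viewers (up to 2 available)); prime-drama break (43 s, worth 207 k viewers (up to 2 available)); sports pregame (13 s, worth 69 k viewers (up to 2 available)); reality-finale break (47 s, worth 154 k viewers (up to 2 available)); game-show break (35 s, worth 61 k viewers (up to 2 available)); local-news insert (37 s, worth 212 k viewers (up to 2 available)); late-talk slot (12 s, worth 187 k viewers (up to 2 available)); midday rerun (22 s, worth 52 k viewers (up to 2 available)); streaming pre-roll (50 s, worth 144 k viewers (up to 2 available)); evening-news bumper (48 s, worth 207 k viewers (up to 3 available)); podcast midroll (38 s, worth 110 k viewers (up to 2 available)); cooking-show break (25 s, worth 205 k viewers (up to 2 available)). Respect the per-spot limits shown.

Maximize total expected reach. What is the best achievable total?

Greedy by ratio would take prime-drama break + 2×sports pregame + 2×local-news insert + 2×late-talk slot + midday rerun + 2×cooking-show break: 239 s used, total 1605.
The 35 s tied up in sports pregame and midday rerun is better spent on prime-drama break — total rises to 1691 (247 s).

1691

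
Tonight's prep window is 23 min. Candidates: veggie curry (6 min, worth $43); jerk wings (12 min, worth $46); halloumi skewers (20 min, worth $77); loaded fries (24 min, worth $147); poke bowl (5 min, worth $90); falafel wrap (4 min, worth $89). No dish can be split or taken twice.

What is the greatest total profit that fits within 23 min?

225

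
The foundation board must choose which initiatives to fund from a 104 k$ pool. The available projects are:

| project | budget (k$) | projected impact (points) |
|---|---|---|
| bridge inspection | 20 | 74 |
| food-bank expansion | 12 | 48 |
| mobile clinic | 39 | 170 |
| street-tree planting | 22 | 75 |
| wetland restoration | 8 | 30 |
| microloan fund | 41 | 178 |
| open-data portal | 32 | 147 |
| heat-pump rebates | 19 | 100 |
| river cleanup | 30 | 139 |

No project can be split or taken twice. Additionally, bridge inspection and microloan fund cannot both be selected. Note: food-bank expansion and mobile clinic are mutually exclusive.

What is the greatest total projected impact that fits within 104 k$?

By projected impact per k$: heat-pump rebates 5.26, river cleanup 4.63, open-data portal 4.59, mobile clinic 4.36 lead.
Greedy by ratio would take food-bank expansion + wetland restoration + open-data portal + heat-pump rebates + river cleanup: 101 k$ used, total 464.
Dropping wetland restoration and river cleanup frees 38 k$; slotting in microloan fund (41 k$) lifts the total to 473 at 104 k$.

473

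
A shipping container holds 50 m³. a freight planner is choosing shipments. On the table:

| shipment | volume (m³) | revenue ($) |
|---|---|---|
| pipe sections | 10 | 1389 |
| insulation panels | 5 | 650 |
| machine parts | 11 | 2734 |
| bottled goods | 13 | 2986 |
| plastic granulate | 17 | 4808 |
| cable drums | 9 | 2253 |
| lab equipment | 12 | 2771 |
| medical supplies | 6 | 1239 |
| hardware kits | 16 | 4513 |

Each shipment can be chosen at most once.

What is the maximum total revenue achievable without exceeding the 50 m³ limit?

13294

By revenue per m³: plastic granulate 282.82, hardware kits 282.06, cable drums 250.33 lead.
A density-first pass picks plastic granulate + cable drums + medical supplies + hardware kits — 12813 at 48 m³.
Replace cable drums with machine parts: the trade gains 481 net, giving 13294 at 50 m³.
Next best is plastic granulate + cable drums + medical supplies + hardware kits at 12813 (48 m³) — short by 481.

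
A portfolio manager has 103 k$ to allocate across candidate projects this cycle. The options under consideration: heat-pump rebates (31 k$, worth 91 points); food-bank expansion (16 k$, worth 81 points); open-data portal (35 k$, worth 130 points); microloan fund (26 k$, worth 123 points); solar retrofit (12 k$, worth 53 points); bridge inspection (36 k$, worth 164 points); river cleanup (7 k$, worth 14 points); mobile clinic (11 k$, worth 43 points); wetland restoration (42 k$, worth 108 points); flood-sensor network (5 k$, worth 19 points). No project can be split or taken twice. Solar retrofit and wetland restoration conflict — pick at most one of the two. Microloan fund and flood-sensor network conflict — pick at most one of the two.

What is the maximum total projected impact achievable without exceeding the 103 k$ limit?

The ratio ordering already packs tightly: food-bank expansion + microloan fund + solar retrofit + bridge inspection + mobile clinic, 101 k$, 464.

464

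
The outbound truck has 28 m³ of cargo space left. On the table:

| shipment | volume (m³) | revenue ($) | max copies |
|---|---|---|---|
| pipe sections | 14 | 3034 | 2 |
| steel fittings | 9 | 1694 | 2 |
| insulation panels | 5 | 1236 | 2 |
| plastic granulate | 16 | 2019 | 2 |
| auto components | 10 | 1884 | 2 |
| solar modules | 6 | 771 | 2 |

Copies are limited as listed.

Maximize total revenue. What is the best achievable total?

The ratio heuristic lands on pipe sections + 2×insulation panels (5506) but leaves 4 m³ idle.
Replace 2×insulation panels with pipe sections: the trade gains 562 net, giving 6068 at 28 m³.
That's the maximum — no swap from here does better than 6068.

6068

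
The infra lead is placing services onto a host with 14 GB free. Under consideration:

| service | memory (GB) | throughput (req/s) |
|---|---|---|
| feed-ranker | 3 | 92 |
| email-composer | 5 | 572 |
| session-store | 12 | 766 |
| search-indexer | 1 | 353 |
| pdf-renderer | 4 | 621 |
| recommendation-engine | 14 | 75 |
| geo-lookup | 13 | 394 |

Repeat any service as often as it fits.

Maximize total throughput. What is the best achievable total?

4942

The ratio ordering already packs tightly: 14×search-indexer, 14 GB, 4942.
Every other selection either busts 14 GB or fails to beat 4942.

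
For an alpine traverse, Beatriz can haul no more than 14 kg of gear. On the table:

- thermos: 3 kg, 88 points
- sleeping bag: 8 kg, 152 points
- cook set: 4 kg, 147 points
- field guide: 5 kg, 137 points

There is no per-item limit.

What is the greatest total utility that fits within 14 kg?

470

By utility per kg: cook set 36.75, thermos 29.33, field guide 27.40 lead.
A density-first pass picks 3×cook set — 441 at 12 kg.
Replace cook set with 2×thermos: the trade gains 29 net, giving 470 at 14 kg.
Every other selection either busts 14 kg or fails to beat 470.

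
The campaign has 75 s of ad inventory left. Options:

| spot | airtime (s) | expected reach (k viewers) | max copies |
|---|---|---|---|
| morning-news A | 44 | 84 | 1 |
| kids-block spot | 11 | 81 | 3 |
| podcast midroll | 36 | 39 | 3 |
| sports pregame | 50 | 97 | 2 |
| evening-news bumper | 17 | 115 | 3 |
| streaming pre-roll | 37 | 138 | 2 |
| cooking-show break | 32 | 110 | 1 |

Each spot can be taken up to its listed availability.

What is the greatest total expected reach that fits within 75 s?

507

Taking the top-ratio spots first gives 3×kids-block spot + 2×evening-news bumper for 473 (67 s).
Dropping kids-block spot frees 11 s; slotting in evening-news bumper (17 s) lifts the total to 507 at 73 s.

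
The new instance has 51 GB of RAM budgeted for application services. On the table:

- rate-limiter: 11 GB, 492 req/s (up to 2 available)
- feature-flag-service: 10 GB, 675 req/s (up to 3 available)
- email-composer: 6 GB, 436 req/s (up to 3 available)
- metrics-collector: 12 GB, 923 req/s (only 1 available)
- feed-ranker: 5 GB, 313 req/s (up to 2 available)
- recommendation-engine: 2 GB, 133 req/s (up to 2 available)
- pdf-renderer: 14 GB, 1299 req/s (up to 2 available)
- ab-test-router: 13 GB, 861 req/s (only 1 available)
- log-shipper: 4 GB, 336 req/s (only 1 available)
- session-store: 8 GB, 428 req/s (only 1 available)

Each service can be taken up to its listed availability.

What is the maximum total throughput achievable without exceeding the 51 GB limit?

4303

By throughput per GB: pdf-renderer 92.79, log-shipper 84.00, metrics-collector 76.92 lead.
A density-first pass picks email-composer + metrics-collector + 2×pdf-renderer + log-shipper — 4293 at 50 GB.
Replace email-composer with feed-ranker + recommendation-engine: the trade gains 10 net, giving 4303 at 51 GB.
Nothing else within 51 GB beats 4303.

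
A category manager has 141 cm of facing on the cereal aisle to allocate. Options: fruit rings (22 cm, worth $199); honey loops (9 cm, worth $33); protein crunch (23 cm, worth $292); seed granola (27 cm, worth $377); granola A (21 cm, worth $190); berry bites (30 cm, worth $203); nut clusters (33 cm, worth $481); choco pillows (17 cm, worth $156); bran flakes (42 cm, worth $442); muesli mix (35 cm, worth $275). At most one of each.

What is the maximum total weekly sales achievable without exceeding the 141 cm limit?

1655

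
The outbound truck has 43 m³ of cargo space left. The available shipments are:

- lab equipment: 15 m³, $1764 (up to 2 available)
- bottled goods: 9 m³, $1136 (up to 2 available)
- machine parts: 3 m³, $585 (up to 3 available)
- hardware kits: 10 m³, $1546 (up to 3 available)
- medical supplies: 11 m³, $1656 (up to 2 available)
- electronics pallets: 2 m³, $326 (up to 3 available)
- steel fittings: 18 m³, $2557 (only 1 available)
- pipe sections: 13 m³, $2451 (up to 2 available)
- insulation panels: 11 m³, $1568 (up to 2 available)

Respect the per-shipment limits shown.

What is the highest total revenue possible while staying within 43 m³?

Ranking by ratio (revenue/m³): machine parts 195.00, pipe sections 188.54, electronics pallets 163.00, hardware kits 154.60.
Taking the top-ratio shipments first gives 3×machine parts + 3×electronics pallets + 2×pipe sections for 7635 (41 m³).
The 9 m³ tied up in machine parts and 3×electronics pallets is better spent on medical supplies — total rises to 7728 (43 m³).
Every other selection either busts 43 m³ or exceeds an availability limit or fails to beat 7728.

7728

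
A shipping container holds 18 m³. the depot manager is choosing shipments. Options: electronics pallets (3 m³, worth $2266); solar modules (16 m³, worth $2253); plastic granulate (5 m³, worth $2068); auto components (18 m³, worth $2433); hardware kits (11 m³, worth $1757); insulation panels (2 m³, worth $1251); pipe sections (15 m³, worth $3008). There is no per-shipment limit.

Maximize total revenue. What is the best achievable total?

Ranking by ratio (revenue/m³): electronics pallets 755.33, insulation panels 625.50, plastic granulate 413.60, pipe sections 200.53.
The ratio ordering already packs tightly: 6×electronics pallets, 18 m³, 13596.
Nothing else within 18 m³ beats 13596.

13596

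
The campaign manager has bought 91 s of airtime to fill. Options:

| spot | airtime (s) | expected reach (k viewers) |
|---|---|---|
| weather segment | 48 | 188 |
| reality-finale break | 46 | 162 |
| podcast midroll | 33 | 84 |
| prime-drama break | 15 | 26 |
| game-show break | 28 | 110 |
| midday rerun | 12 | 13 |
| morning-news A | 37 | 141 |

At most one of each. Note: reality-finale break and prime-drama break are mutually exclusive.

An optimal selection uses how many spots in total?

Optimal total is 329.
For example weather segment + morning-news A achieves it, using 85 s.
Any selection reaching 329 contains exactly 2 spots.

2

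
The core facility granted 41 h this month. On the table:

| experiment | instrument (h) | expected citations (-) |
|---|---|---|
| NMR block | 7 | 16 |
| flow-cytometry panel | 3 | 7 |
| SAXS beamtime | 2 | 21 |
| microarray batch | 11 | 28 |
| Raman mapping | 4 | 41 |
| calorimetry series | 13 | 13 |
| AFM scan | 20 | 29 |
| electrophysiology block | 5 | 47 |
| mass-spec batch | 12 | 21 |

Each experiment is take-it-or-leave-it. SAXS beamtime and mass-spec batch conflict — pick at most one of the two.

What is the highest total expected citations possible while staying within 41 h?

161

Density check — SAXS beamtime 10.50, Raman mapping 10.25, electrophysiology block 9.40, microarray batch 2.55 are the best per h.
Filling by ratio: NMR block + flow-cytometry panel + SAXS beamtime + microarray batch + Raman mapping + electrophysiology block for 160, with 9 h left unused.
Replace microarray batch with AFM scan: the trade gains 1 net, giving 161 at 41 h.
That's the maximum — no feasible swap from here does better than 161.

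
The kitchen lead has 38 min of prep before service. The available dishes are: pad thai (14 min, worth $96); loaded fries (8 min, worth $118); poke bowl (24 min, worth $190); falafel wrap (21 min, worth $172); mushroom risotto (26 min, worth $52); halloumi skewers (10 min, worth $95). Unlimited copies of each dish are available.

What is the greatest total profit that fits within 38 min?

472

Density check — loaded fries 14.75, halloumi skewers 9.50, falafel wrap 8.19 are the best per min.
Best packing: 4×loaded fries — 32 min, 472 total.
No other feasible combination exceeds 472.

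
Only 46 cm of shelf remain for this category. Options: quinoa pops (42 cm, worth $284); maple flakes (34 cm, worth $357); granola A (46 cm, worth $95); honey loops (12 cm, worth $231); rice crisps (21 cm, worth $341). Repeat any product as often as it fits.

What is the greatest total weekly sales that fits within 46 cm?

By weekly sales per cm: honey loops 19.25, rice crisps 16.24, maple flakes 10.50 lead.
The ratio heuristic lands on 3×honey loops (693) but leaves 10 cm idle.
Replace honey loops with rice crisps: the trade gains 110 net, giving 803 at 45 cm.
That's the maximum — no swap from here does better than 803.

803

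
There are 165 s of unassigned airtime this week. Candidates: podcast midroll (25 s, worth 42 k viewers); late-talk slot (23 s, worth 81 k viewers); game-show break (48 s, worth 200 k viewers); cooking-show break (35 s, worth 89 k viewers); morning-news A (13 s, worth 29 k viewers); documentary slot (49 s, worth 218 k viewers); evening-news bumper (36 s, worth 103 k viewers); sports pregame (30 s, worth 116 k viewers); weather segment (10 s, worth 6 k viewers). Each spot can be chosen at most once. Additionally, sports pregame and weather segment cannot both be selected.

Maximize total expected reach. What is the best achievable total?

Late-talk slot + game-show break + morning-news A + documentary slot + sports pregame uses 163 of the 165 s and totals 644.

644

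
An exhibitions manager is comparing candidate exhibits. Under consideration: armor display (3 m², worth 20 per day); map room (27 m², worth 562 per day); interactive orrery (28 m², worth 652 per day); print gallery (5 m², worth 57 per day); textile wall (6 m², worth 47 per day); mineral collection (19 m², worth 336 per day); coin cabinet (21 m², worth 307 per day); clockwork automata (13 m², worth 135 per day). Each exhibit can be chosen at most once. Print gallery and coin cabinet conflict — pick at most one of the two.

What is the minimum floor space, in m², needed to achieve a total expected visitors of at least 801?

44

Minimise m² subject to total expected visitors ≥ 801.
Taking armor display + interactive orrery + clockwork automata gives 807 (≥ 801) for 44 m².
Below 44 m² the best achievable stays under 801.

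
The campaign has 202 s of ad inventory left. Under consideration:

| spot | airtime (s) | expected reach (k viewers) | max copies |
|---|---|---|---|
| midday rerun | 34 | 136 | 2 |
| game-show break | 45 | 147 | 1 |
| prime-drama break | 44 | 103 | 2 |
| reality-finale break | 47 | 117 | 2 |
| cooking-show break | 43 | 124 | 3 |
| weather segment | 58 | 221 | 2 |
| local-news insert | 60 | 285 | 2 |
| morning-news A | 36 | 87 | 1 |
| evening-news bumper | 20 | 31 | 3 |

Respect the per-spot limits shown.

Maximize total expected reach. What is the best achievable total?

Density check — local-news insert 4.75, midday rerun 4.00, weather segment 3.81 are the best per s.
A density-first pass picks 2×midday rerun + 2×local-news insert — 842 at 188 s.
Replace midday rerun with game-show break: the trade gains 11 net, giving 853 at 199 s.
That's the maximum — no swap from here does better than 853.

853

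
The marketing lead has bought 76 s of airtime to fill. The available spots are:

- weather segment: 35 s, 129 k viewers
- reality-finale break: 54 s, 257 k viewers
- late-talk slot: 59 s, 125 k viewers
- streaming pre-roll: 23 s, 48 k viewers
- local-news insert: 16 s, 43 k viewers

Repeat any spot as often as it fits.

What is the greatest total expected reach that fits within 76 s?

By expected reach per s: reality-finale break 4.76, weather segment 3.69, local-news insert 2.69 lead.
Taking reality-finale break + local-news insert: 70 s used, 300 in expected reach.

300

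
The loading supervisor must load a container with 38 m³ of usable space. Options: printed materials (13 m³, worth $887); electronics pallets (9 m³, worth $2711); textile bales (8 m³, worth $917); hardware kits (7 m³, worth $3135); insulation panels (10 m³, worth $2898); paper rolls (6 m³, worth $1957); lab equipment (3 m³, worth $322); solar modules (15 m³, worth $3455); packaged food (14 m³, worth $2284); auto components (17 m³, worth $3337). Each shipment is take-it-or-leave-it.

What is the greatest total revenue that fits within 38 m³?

11445

The ratio heuristic lands on electronics pallets + hardware kits + insulation panels + paper rolls + lab equipment (11023) but leaves 3 m³ idle.
Replace electronics pallets and lab equipment with solar modules: the trade gains 422 net, giving 11445 at 38 m³.
The closest alternative, electronics pallets + hardware kits + paper rolls + solar modules, reaches only 11258.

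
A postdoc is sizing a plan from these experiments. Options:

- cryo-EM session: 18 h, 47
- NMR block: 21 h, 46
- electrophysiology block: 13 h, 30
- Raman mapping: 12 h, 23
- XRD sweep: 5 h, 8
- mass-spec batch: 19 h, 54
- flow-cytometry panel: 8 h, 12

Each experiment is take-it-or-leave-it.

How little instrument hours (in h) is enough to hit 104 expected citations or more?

Look for the lowest-instrument combination reaching 104.
cryo-EM session + XRD sweep + mass-spec batch reaches 109 using 42 h.
No combination under 42 h hits 104.

42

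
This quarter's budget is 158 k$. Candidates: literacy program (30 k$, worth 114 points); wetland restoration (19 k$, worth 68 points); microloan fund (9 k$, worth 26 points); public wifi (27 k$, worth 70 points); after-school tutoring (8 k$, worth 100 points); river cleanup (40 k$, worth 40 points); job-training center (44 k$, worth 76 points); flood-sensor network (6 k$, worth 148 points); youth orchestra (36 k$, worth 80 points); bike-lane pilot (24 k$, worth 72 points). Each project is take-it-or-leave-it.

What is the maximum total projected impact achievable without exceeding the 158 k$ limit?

Greedy by ratio would take literacy program + wetland restoration + microloan fund + public wifi + after-school tutoring + flood-sensor network + bike-lane pilot: 123 k$ used, total 598.
Dropping microloan fund frees 9 k$; slotting in youth orchestra (36 k$) lifts the total to 652 at 150 k$.
Every other selection either busts 158 k$ or fails to beat 652.

652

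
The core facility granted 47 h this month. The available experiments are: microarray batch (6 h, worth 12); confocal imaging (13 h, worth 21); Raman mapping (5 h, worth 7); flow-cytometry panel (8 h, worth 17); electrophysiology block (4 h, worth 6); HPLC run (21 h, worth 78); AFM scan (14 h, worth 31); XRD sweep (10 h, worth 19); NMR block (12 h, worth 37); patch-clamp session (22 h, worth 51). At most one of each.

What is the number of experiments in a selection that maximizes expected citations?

3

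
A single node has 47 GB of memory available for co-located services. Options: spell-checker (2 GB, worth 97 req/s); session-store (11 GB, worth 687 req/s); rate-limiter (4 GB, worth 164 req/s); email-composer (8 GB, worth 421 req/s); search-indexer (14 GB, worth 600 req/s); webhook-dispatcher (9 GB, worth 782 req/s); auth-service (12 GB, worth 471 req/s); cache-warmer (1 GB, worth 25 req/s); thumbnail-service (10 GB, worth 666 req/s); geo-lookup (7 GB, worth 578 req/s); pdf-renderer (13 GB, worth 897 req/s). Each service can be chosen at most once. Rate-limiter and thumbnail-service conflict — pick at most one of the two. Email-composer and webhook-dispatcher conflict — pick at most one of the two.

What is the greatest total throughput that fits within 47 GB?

Ranking by ratio (throughput/GB): webhook-dispatcher 86.89, geo-lookup 82.57, pdf-renderer 69.00.
Taking spell-checker + session-store + rate-limiter + webhook-dispatcher + cache-warmer + geo-lookup + pdf-renderer: 47 GB used, 3230 in throughput.

3230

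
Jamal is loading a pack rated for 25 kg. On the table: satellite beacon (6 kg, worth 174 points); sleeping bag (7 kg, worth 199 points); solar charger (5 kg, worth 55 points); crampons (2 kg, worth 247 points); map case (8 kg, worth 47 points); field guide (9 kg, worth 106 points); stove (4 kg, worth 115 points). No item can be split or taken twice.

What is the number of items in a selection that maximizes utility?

5

Best achievable utility is 790.
One optimal bundle: satellite beacon + sleeping bag + solar charger + crampons + stove (24 kg).
All optima have 5 items.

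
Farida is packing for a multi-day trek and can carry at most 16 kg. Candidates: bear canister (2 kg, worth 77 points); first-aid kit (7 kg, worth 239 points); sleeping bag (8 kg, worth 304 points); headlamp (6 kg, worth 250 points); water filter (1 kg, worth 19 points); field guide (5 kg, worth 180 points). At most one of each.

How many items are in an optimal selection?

The maximum utility within 16 kg is 631.
For example bear canister + sleeping bag + headlamp achieves it, using 16 kg.
Every optimal selection uses 3 items.

3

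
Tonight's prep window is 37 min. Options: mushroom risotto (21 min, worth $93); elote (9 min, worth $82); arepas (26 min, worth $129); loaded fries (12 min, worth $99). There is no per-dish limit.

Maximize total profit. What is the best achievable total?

4×elote uses 36 of the 37 min and totals 328.
That's the maximum — no swap from here does better than 328.

328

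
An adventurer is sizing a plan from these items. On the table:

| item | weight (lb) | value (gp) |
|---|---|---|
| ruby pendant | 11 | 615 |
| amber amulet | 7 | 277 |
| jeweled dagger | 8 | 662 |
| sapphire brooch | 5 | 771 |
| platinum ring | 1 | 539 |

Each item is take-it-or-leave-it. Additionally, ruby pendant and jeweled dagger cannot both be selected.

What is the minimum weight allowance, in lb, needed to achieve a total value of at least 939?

Need the lightest bundle worth ≥ 939.
sapphire brooch + platinum ring reaches 1310 using 6 lb.
Below 6 lb the best achievable stays under 939.

6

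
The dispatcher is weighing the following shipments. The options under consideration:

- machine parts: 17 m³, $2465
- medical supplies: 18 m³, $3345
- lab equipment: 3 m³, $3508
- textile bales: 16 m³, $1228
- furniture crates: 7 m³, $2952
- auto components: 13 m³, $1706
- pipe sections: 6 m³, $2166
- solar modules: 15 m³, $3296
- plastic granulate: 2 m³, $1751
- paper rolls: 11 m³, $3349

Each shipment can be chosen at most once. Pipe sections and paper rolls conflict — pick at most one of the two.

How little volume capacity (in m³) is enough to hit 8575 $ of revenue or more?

16

Need the lightest bundle worth ≥ 8575.
Taking lab equipment + furniture crates + pipe sections gives 8626 (≥ 8575) for 16 m³.
No combination under 16 m³ hits 8575.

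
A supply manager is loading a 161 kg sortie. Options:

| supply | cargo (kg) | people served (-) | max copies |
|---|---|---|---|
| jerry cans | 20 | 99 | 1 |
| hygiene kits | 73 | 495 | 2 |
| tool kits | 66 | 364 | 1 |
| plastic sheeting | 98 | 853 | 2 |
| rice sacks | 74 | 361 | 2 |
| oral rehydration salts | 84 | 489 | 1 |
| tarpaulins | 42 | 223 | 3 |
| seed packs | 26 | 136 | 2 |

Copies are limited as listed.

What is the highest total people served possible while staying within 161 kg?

1175

The ratio ordering already packs tightly: jerry cans + plastic sheeting + tarpaulins, 160 kg, 1175.
Nothing else within 161 kg beats 1175.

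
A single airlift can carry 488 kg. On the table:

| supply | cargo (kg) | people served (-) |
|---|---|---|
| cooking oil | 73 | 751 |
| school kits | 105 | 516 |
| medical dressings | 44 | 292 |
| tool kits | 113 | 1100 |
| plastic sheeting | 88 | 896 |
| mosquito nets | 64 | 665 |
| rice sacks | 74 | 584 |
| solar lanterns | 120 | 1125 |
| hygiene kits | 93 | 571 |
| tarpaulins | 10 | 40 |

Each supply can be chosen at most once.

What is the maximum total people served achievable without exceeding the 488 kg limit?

By people served per kg: mosquito nets 10.39, cooking oil 10.29, plastic sheeting 10.18 lead.
The ratio ordering already packs tightly: cooking oil + tool kits + plastic sheeting + mosquito nets + solar lanterns + tarpaulins, 468 kg, 4577.

4577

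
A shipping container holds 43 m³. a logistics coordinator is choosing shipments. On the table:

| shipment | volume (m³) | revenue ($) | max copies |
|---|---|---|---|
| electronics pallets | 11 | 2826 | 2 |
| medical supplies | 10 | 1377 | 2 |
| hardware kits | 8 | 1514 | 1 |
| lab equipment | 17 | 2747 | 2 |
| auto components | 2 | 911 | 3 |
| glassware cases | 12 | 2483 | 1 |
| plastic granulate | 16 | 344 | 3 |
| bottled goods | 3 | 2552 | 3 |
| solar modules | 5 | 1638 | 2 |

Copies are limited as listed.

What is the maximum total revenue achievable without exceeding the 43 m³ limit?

17679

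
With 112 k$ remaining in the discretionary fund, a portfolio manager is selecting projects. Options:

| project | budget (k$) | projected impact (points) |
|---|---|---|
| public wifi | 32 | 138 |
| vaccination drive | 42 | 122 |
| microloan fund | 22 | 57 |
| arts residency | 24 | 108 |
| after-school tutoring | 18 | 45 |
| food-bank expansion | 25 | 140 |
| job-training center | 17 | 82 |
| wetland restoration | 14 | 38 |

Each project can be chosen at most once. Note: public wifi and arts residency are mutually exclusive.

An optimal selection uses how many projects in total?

Optimal total is 455.
public wifi + microloan fund + food-bank expansion + job-training center + wetland restoration hits 455 at 110 k$.
Every optimal selection uses 5 projects.

5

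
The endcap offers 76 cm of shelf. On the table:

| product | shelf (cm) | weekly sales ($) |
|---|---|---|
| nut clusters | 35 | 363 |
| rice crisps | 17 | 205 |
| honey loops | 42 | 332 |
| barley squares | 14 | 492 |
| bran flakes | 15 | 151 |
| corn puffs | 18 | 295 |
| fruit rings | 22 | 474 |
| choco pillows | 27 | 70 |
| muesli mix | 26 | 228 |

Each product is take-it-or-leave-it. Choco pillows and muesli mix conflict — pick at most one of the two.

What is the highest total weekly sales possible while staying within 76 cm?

The ratio ordering already packs tightly: rice crisps + barley squares + corn puffs + fruit rings, 71 cm, 1466.

1466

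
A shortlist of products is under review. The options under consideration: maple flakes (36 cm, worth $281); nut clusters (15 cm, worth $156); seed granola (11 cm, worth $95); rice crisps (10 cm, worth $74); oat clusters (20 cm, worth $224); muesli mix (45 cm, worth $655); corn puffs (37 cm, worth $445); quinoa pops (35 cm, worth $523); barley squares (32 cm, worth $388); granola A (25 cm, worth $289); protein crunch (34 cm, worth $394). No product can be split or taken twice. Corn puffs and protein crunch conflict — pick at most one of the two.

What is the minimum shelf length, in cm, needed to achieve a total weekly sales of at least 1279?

95

Need the lightest bundle worth ≥ 1279.
nut clusters + muesli mix + quinoa pops: 1334 weekly sales at 95 cm.
No combination under 95 cm hits 1279.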